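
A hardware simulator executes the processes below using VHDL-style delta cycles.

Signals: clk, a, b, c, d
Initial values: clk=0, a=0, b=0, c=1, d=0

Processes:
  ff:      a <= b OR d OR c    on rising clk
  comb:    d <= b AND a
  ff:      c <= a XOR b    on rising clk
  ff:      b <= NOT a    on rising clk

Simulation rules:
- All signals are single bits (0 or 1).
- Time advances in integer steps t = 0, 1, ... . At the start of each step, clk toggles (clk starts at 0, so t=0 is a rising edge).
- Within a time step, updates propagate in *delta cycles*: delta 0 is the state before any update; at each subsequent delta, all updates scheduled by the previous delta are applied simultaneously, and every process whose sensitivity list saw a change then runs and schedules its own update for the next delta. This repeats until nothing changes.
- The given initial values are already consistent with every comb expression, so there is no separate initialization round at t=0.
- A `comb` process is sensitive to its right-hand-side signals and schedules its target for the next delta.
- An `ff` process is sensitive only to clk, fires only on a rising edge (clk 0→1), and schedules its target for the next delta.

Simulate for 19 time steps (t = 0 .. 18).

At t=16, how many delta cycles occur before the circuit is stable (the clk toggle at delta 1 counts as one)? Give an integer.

2

t=0 Δ0: c=1 clk=0 a=0 b=0 d=0
  Δ1: clk:0→1
  Δ2: c:1→0, a:0→1, b:0→1
  Δ3: d:0→1
  (3Δ to stable)
t=1 Δ0: c=0 clk=1 a=1 b=1 d=1
  Δ1: clk:1→0
  (1Δ to stable)
t=2 Δ0: c=0 clk=0 a=1 b=1 d=1
  Δ1: clk:0→1
  Δ2: b:1→0
  Δ3: d:1→0
  (3Δ to stable)
t=3 Δ0: c=0 clk=1 a=1 b=0 d=0
  Δ1: clk:1→0
  (1Δ to stable)
t=4 Δ0: c=0 clk=0 a=1 b=0 d=0
  Δ1: clk:0→1
  Δ2: c:0→1, a:1→0
  (2Δ to stable)
t=5 Δ0: c=1 clk=1 a=0 b=0 d=0
  Δ1: clk:1→0
  (1Δ to stable)
t=6 Δ0: c=1 clk=0 a=0 b=0 d=0
  Δ1: clk:0→1
  Δ2: c:1→0, a:0→1, b:0→1
  Δ3: d:0→1
  (3Δ to stable)
t=7 Δ0: c=0 clk=1 a=1 b=1 d=1
  Δ1: clk:1→0
  (1Δ to stable)
t=8 Δ0: c=0 clk=0 a=1 b=1 d=1
  Δ1: clk:0→1
  Δ2: b:1→0
  Δ3: d:1→0
  (3Δ to stable)
t=9 Δ0: c=0 clk=1 a=1 b=0 d=0
  Δ1: clk:1→0
  (1Δ to stable)
t=10 Δ0: c=0 clk=0 a=1 b=0 d=0
  Δ1: clk:0→1
  Δ2: c:0→1, a:1→0
  (2Δ to stable)
t=11 Δ0: c=1 clk=1 a=0 b=0 d=0
  Δ1: clk:1→0
  (1Δ to stable)
t=12 Δ0: c=1 clk=0 a=0 b=0 d=0
  Δ1: clk:0→1
  Δ2: c:1→0, a:0→1, b:0→1
  Δ3: d:0→1
  (3Δ to stable)
t=13 Δ0: c=0 clk=1 a=1 b=1 d=1
  Δ1: clk:1→0
  (1Δ to stable)
t=14 Δ0: c=0 clk=0 a=1 b=1 d=1
  Δ1: clk:0→1
  Δ2: b:1→0
  Δ3: d:1→0
  (3Δ to stable)
t=15 Δ0: c=0 clk=1 a=1 b=0 d=0
  Δ1: clk:1→0
  (1Δ to stable)
t=16 Δ0: c=0 clk=0 a=1 b=0 d=0
  Δ1: clk:0→1
  Δ2: c:0→1, a:1→0
  (2Δ to stable)
t=17 Δ0: c=1 clk=1 a=0 b=0 d=0
  Δ1: clk:1→0
  (1Δ to stable)
t=18 Δ0: c=1 clk=0 a=0 b=0 d=0
  Δ1: clk:0→1
  Δ2: c:1→0, a:0→1, b:0→1
  Δ3: d:0→1
  (3Δ to stable)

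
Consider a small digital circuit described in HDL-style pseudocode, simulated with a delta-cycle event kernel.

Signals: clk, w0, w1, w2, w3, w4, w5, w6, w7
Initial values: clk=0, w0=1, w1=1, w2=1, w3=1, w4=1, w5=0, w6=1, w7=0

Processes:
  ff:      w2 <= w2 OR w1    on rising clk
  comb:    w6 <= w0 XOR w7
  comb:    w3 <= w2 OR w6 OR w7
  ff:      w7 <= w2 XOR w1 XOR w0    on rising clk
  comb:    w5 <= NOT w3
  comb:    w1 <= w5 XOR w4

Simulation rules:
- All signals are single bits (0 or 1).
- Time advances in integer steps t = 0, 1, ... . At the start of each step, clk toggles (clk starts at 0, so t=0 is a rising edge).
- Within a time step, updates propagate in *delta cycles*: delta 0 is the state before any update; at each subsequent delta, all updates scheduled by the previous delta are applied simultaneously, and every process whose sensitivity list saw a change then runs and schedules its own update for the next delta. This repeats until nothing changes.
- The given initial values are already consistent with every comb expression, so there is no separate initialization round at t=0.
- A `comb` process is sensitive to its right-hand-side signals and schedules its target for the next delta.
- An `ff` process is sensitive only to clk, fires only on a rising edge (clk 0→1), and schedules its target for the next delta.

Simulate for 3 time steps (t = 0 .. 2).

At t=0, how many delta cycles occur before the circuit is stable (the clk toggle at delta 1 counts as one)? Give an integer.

[bits: w2,w0,clk,w4,w5,w3,w6,w7,w1]
t=0: Δ0=110101101 Δ1=111101101 Δ2=111101111 Δ3=111101011 | 3Δ
t=1: Δ0=111101011 Δ1=110101011 | 1Δ
t=2: Δ0=110101011 Δ1=111101011 | 1Δ

3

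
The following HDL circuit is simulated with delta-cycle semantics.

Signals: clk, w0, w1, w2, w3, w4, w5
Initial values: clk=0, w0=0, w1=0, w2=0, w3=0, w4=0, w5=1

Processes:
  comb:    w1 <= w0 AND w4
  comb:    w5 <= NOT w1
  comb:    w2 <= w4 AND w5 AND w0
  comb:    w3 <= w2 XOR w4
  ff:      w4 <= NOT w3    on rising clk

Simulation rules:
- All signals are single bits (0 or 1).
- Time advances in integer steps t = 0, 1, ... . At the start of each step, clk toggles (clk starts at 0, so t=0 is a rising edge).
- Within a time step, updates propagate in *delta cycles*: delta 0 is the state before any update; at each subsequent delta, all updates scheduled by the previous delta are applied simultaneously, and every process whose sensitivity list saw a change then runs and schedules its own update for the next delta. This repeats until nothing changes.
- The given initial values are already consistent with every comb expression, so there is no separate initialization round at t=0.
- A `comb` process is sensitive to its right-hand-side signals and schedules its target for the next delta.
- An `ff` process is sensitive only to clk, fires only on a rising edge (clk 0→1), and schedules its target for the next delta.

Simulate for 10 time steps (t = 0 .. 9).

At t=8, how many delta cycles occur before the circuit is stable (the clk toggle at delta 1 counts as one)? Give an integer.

[bits: w2,w1,w3,clk,w4,w0,w5]
t=0: Δ0=0000001 Δ1=0001001 Δ2=0001101 Δ3=0011101 | 3Δ
t=1: Δ0=0011101 Δ1=0010101 | 1Δ
t=2: Δ0=0010101 Δ1=0011101 Δ2=0011001 Δ3=0001001 | 3Δ
t=3: Δ0=0001001 Δ1=0000001 | 1Δ
t=4: Δ0=0000001 Δ1=0001001 Δ2=0001101 Δ3=0011101 | 3Δ
t=5: Δ0=0011101 Δ1=0010101 | 1Δ
t=6: Δ0=0010101 Δ1=0011101 Δ2=0011001 Δ3=0001001 | 3Δ
t=7: Δ0=0001001 Δ1=0000001 | 1Δ
t=8: Δ0=0000001 Δ1=0001001 Δ2=0001101 Δ3=0011101 | 3Δ
t=9: Δ0=0011101 Δ1=0010101 | 1Δ

3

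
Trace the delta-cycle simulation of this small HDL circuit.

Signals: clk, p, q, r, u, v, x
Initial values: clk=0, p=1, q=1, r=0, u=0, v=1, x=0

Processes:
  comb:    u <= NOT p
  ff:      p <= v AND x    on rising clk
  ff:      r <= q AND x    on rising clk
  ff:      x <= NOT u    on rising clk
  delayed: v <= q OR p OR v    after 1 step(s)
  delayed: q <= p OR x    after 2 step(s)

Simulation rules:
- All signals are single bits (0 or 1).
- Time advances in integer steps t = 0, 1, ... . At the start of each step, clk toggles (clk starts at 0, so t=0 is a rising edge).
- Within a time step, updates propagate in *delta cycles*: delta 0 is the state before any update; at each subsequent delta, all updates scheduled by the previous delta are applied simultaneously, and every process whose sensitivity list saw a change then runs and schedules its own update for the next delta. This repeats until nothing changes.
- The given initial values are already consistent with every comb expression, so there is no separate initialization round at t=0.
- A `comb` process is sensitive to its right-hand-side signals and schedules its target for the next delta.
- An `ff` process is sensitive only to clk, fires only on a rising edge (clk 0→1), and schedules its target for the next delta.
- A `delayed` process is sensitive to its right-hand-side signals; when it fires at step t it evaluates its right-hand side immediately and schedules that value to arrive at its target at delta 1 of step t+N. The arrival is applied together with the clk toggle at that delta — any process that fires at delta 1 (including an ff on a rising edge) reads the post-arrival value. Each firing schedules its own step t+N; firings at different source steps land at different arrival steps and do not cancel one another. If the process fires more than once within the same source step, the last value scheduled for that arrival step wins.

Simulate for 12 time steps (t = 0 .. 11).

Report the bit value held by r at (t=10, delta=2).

[bits: clk,q,u,v,r,p,x]
t=0: Δ0=0101010 Δ1=1101010 Δ2=1101001 Δ3=1111001 | 3Δ
t=1: Δ0=1111001 Δ1=0111001 | 1Δ
t=2: Δ0=0111001 Δ1=1111001 Δ2=1111110 Δ3=1101110 | 3Δ
t=3: Δ0=1101110 Δ1=0101110 | 1Δ
t=4: Δ0=0101110 Δ1=1101110 Δ2=1101001 Δ3=1111001 | 3Δ
t=5: Δ0=1111001 Δ1=0111001 | 1Δ
t=6: Δ0=0111001 Δ1=1111001 Δ2=1111110 Δ3=1101110 | 3Δ
t=7: Δ0=1101110 Δ1=0101110 | 1Δ
t=8: Δ0=0101110 Δ1=1101110 Δ2=1101001 Δ3=1111001 | 3Δ
t=9: Δ0=1111001 Δ1=0111001 | 1Δ
t=10: Δ0=0111001 Δ1=1111001 Δ2=1111110 Δ3=1101110 | 3Δ
t=11: Δ0=1101110 Δ1=0101110 | 1Δ

1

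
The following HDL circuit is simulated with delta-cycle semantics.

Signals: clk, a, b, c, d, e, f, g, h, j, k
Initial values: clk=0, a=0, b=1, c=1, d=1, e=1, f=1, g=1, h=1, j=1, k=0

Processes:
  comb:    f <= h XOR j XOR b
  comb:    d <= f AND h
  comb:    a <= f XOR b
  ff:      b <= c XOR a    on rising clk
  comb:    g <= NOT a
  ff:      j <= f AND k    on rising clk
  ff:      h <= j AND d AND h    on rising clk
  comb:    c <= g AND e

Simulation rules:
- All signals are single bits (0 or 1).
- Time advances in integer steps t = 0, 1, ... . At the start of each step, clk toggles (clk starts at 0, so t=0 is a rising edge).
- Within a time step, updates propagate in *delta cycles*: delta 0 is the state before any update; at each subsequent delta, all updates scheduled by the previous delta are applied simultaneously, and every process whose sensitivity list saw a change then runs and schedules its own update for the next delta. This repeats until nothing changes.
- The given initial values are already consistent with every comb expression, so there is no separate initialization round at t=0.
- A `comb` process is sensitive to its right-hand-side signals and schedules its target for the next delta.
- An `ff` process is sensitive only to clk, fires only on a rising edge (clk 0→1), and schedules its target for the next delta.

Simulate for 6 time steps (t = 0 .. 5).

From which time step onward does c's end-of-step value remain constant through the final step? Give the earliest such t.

t=0 Δ0: e=1 clk=0 h=1 k=0 d=1 f=1 a=0 g=1 j=1 c=1 b=1
  Δ1: clk:0→1
  Δ2: j:1→0
  Δ3: f:1→0
  Δ4: d:1→0, a:0→1
  Δ5: g:1→0
  Δ6: c:1→0
  (6Δ to stable)
t=1 Δ0: e=1 clk=1 h=1 k=0 d=0 f=0 a=1 g=0 j=0 c=0 b=1
  Δ1: clk:1→0
  (1Δ to stable)
t=2 Δ0: e=1 clk=0 h=1 k=0 d=0 f=0 a=1 g=0 j=0 c=0 b=1
  Δ1: clk:0→1
  Δ2: h:1→0
  Δ3: f:0→1
  Δ4: a:1→0
  Δ5: g:0→1
  Δ6: c:0→1
  (6Δ to stable)
t=3 Δ0: e=1 clk=1 h=0 k=0 d=0 f=1 a=0 g=1 j=0 c=1 b=1
  Δ1: clk:1→0
  (1Δ to stable)
t=4 Δ0: e=1 clk=0 h=0 k=0 d=0 f=1 a=0 g=1 j=0 c=1 b=1
  Δ1: clk:0→1
  (1Δ to stable)
t=5 Δ0: e=1 clk=1 h=0 k=0 d=0 f=1 a=0 g=1 j=0 c=1 b=1
  Δ1: clk:1→0
  (1Δ to stable)

2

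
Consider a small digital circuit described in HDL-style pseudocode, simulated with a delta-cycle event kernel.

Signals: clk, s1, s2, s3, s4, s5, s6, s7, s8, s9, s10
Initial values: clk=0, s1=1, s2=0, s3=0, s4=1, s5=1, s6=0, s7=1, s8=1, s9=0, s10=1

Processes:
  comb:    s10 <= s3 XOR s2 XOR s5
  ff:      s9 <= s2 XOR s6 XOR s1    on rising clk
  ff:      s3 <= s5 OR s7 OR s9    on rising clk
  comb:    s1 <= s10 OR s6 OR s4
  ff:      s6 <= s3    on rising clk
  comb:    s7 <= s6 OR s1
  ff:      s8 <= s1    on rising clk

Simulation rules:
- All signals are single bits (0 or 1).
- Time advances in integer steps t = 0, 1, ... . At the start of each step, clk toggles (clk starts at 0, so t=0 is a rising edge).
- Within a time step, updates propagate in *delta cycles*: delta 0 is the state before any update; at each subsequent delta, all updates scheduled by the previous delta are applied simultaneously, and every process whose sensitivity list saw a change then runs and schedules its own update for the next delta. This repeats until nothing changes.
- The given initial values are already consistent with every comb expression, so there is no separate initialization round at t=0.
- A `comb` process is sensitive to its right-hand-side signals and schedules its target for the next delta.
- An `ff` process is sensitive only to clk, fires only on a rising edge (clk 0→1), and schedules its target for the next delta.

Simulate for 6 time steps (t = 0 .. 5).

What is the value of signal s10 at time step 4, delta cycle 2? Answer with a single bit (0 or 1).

[bits: s1,s2,clk,s3,s8,s4,s9,s6,s5,s7,s10]
t=0: Δ0=10001100111 Δ1=10101100111 Δ2=10111110111 Δ3=10111110110 | 3Δ
t=1: Δ0=10111110110 Δ1=10011110110 | 1Δ
t=2: Δ0=10011110110 Δ1=10111110110 Δ2=10111111110 | 2Δ
t=3: Δ0=10111111110 Δ1=10011111110 | 1Δ
t=4: Δ0=10011111110 Δ1=10111111110 Δ2=10111101110 | 2Δ
t=5: Δ0=10111101110 Δ1=10011101110 | 1Δ

0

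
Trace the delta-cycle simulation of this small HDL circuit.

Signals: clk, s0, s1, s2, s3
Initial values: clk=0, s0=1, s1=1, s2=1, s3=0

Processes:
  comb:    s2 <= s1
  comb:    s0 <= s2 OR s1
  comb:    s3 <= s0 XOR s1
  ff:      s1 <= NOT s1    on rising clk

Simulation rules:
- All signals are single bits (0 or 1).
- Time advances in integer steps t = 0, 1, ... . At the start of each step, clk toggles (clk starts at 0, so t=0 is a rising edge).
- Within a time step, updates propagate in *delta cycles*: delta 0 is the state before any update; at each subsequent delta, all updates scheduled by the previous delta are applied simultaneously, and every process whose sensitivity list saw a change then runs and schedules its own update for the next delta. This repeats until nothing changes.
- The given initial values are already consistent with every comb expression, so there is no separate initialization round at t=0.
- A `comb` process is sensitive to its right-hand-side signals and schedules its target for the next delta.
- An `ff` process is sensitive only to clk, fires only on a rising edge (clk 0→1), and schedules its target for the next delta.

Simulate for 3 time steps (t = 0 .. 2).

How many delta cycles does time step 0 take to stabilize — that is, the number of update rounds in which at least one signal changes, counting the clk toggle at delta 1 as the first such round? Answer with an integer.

t=0 Δ0: s3=0 s0=1 clk=0 s1=1 s2=1
  Δ1: clk:0→1
  Δ2: s1:1→0
  Δ3: s3:0→1, s2:1→0
  Δ4: s0:1→0
  Δ5: s3:1→0
  (5Δ to stable)
t=1 Δ0: s3=0 s0=0 clk=1 s1=0 s2=0
  Δ1: clk:1→0
  (1Δ to stable)
t=2 Δ0: s3=0 s0=0 clk=0 s1=0 s2=0
  Δ1: clk:0→1
  Δ2: s1:0→1
  Δ3: s3:0→1, s0:0→1, s2:0→1
  Δ4: s3:1→0
  (4Δ to stable)

5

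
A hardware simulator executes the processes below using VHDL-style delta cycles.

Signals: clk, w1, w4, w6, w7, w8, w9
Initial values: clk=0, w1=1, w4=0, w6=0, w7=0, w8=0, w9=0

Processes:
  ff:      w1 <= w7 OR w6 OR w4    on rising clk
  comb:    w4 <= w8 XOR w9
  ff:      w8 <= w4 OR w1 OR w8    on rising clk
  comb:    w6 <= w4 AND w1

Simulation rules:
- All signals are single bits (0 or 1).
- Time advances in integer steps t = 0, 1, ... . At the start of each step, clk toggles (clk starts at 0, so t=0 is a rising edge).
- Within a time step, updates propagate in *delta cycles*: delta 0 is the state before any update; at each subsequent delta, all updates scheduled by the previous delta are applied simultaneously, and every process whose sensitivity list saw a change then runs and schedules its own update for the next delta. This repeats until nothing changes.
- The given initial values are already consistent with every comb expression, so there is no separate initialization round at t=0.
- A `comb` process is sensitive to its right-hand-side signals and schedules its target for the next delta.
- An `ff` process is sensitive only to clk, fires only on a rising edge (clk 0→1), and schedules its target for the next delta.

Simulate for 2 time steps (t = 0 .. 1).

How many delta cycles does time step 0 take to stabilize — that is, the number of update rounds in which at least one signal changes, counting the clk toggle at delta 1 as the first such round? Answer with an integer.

t0.Δ0 w4=0 w6=0 clk=0 w9=0 w1=1 w7=0 w8=0
t0.Δ1 w4=0 w6=0 clk=1 w9=0 w1=1 w7=0 w8=0
t0.Δ2 w4=0 w6=0 clk=1 w9=0 w1=0 w7=0 w8=1
t0.Δ3 w4=1 w6=0 clk=1 w9=0 w1=0 w7=0 w8=1
t1.Δ0 w4=1 w6=0 clk=1 w9=0 w1=0 w7=0 w8=1
t1.Δ1 w4=1 w6=0 clk=0 w9=0 w1=0 w7=0 w8=1

3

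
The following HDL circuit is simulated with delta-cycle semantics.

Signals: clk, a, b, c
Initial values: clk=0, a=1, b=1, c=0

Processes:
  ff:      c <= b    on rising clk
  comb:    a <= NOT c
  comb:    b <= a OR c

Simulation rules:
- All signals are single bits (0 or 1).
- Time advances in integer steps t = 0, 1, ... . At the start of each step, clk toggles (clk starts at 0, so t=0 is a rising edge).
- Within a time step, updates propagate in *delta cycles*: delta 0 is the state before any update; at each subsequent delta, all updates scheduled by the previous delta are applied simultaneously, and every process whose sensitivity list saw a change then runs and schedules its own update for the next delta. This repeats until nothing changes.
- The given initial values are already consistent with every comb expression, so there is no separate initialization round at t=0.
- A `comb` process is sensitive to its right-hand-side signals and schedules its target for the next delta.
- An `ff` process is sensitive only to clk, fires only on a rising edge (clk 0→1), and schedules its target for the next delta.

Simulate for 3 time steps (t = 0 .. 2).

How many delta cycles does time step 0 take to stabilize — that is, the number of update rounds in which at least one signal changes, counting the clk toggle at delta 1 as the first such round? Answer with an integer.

3

[bits: a,clk,c,b]
t=0: Δ0=1001 Δ1=1101 Δ2=1111 Δ3=0111 | 3Δ
t=1: Δ0=0111 Δ1=0011 | 1Δ
t=2: Δ0=0011 Δ1=0111 | 1Δ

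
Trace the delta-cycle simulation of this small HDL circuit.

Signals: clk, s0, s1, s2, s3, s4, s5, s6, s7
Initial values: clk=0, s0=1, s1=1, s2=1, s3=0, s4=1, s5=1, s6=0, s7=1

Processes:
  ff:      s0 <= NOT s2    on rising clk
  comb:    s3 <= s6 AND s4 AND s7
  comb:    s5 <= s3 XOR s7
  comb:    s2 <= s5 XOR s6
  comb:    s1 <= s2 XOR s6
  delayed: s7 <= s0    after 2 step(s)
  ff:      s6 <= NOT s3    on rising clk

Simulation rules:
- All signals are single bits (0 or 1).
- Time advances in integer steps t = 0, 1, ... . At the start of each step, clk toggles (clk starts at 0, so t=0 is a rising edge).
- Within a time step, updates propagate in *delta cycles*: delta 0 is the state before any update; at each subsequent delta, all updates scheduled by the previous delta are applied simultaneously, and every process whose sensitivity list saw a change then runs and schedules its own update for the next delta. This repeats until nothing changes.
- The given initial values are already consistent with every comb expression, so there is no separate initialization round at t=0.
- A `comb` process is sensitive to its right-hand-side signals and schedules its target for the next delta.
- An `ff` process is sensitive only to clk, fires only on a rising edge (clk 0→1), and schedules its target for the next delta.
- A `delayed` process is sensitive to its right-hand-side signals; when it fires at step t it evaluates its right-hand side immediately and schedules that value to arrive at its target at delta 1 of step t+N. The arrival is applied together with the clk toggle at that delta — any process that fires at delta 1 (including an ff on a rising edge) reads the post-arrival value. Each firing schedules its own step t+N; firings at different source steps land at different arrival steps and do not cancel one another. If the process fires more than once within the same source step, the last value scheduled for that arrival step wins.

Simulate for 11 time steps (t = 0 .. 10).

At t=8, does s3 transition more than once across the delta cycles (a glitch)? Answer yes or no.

no

t=0 Δ0: s2=1 s4=1 s6=0 clk=0 s1=1 s0=1 s3=0 s7=1 s5=1
  Δ1: clk:0→1
  Δ2: s6:0→1, s0:1→0
  Δ3: s2:1→0, s1:1→0, s3:0→1
  Δ4: s1:0→1, s5:1→0
  Δ5: s2:0→1
  Δ6: s1:1→0
  (6Δ to stable)
t=1 Δ0: s2=1 s4=1 s6=1 clk=1 s1=0 s0=0 s3=1 s7=1 s5=0
  Δ1: clk:1→0
  (1Δ to stable)
t=2 Δ0: s2=1 s4=1 s6=1 clk=0 s1=0 s0=0 s3=1 s7=1 s5=0
  Δ1: clk:0→1, s7:1→0
  Δ2: s6:1→0, s3:1→0, s5:0→1
  Δ3: s1:0→1, s5:1→0
  Δ4: s2:1→0
  Δ5: s1:1→0
  (5Δ to stable)
t=3 Δ0: s2=0 s4=1 s6=0 clk=1 s1=0 s0=0 s3=0 s7=0 s5=0
  Δ1: clk:1→0
  (1Δ to stable)
t=4 Δ0: s2=0 s4=1 s6=0 clk=0 s1=0 s0=0 s3=0 s7=0 s5=0
  Δ1: clk:0→1
  Δ2: s6:0→1, s0:0→1
  Δ3: s2:0→1, s1:0→1
  Δ4: s1:1→0
  (4Δ to stable)
t=5 Δ0: s2=1 s4=1 s6=1 clk=1 s1=0 s0=1 s3=0 s7=0 s5=0
  Δ1: clk:1→0
  (1Δ to stable)
t=6 Δ0: s2=1 s4=1 s6=1 clk=0 s1=0 s0=1 s3=0 s7=0 s5=0
  Δ1: clk:0→1, s7:0→1
  Δ2: s0:1→0, s3:0→1, s5:0→1
  Δ3: s2:1→0, s5:1→0
  Δ4: s2:0→1, s1:0→1
  Δ5: s1:1→0
  (5Δ to stable)
t=7 Δ0: s2=1 s4=1 s6=1 clk=1 s1=0 s0=0 s3=1 s7=1 s5=0
  Δ1: clk:1→0
  (1Δ to stable)
t=8 Δ0: s2=1 s4=1 s6=1 clk=0 s1=0 s0=0 s3=1 s7=1 s5=0
  Δ1: clk:0→1, s7:1→0
  Δ2: s6:1→0, s3:1→0, s5:0→1
  Δ3: s1:0→1, s5:1→0
  Δ4: s2:1→0
  Δ5: s1:1→0
  (5Δ to stable)
t=9 Δ0: s2=0 s4=1 s6=0 clk=1 s1=0 s0=0 s3=0 s7=0 s5=0
  Δ1: clk:1→0
  (1Δ to stable)
t=10 Δ0: s2=0 s4=1 s6=0 clk=0 s1=0 s0=0 s3=0 s7=0 s5=0
  Δ1: clk:0→1
  Δ2: s6:0→1, s0:0→1
  Δ3: s2:0→1, s1:0→1
  Δ4: s1:1→0
  (4Δ to stable)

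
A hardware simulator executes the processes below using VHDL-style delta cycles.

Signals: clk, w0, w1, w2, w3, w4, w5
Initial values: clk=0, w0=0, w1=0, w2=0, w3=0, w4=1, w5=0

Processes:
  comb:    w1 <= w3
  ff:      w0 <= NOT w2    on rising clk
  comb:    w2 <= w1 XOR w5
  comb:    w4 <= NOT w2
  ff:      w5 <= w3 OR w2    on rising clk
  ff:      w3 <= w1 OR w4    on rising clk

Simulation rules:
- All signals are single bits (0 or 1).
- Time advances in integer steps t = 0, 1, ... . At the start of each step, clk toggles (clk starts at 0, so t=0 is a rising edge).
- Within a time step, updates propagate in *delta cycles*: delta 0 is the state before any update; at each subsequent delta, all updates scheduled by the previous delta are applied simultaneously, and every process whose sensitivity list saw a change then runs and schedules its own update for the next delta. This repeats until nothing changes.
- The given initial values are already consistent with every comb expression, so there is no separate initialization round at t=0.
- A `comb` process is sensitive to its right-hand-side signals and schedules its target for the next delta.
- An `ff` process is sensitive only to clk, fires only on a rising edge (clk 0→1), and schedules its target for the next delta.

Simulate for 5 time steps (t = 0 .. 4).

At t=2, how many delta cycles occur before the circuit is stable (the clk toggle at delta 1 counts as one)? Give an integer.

4

t0.Δ0 w1=0 w5=0 w0=0 clk=0 w3=0 w4=1 w2=0
t0.Δ1 w1=0 w5=0 w0=0 clk=1 w3=0 w4=1 w2=0
t0.Δ2 w1=0 w5=0 w0=1 clk=1 w3=1 w4=1 w2=0
t0.Δ3 w1=1 w5=0 w0=1 clk=1 w3=1 w4=1 w2=0
t0.Δ4 w1=1 w5=0 w0=1 clk=1 w3=1 w4=1 w2=1
t0.Δ5 w1=1 w5=0 w0=1 clk=1 w3=1 w4=0 w2=1
t1.Δ0 w1=1 w5=0 w0=1 clk=1 w3=1 w4=0 w2=1
t1.Δ1 w1=1 w5=0 w0=1 clk=0 w3=1 w4=0 w2=1
t2.Δ0 w1=1 w5=0 w0=1 clk=0 w3=1 w4=0 w2=1
t2.Δ1 w1=1 w5=0 w0=1 clk=1 w3=1 w4=0 w2=1
t2.Δ2 w1=1 w5=1 w0=0 clk=1 w3=1 w4=0 w2=1
t2.Δ3 w1=1 w5=1 w0=0 clk=1 w3=1 w4=0 w2=0
t2.Δ4 w1=1 w5=1 w0=0 clk=1 w3=1 w4=1 w2=0
t3.Δ0 w1=1 w5=1 w0=0 clk=1 w3=1 w4=1 w2=0
t3.Δ1 w1=1 w5=1 w0=0 clk=0 w3=1 w4=1 w2=0
t4.Δ0 w1=1 w5=1 w0=0 clk=0 w3=1 w4=1 w2=0
t4.Δ1 w1=1 w5=1 w0=0 clk=1 w3=1 w4=1 w2=0
t4.Δ2 w1=1 w5=1 w0=1 clk=1 w3=1 w4=1 w2=0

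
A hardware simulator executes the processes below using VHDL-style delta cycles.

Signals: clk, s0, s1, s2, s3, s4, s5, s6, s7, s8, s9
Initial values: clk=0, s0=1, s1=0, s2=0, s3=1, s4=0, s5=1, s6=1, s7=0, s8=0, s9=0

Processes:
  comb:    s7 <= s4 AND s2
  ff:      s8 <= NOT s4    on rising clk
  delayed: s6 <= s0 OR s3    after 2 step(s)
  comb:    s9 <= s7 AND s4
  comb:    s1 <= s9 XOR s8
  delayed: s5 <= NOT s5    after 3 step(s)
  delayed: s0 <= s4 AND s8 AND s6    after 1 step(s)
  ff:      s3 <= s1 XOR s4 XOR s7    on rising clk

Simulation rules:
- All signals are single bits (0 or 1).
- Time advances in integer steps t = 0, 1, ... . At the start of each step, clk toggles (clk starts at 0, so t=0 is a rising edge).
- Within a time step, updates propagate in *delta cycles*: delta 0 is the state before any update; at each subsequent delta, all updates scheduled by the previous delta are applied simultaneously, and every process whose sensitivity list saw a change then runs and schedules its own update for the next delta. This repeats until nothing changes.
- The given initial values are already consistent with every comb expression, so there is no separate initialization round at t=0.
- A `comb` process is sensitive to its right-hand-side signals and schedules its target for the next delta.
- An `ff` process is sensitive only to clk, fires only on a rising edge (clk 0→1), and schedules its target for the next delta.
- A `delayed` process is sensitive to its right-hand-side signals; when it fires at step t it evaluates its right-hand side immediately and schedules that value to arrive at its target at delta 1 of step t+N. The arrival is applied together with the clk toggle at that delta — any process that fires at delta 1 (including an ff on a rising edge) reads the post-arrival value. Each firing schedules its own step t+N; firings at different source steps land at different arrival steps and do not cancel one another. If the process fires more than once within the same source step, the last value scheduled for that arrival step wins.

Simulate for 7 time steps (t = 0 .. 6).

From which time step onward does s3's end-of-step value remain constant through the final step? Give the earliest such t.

2

[bits: clk,s2,s8,s5,s6,s7,s1,s3,s4,s9,s0]
t=0: Δ0=00011001001 Δ1=10011001001 Δ2=10111000001 Δ3=10111010001 | 3Δ
t=1: Δ0=10111010001 Δ1=00111010000 | 1Δ
t=2: Δ0=00111010000 Δ1=10111010000 Δ2=10111011000 | 2Δ
t=3: Δ0=10111011000 Δ1=00110011000 | 1Δ
t=4: Δ0=00110011000 Δ1=10111011000 | 1Δ
t=5: Δ0=10111011000 Δ1=00111011000 | 1Δ
t=6: Δ0=00111011000 Δ1=10111011000 | 1Δ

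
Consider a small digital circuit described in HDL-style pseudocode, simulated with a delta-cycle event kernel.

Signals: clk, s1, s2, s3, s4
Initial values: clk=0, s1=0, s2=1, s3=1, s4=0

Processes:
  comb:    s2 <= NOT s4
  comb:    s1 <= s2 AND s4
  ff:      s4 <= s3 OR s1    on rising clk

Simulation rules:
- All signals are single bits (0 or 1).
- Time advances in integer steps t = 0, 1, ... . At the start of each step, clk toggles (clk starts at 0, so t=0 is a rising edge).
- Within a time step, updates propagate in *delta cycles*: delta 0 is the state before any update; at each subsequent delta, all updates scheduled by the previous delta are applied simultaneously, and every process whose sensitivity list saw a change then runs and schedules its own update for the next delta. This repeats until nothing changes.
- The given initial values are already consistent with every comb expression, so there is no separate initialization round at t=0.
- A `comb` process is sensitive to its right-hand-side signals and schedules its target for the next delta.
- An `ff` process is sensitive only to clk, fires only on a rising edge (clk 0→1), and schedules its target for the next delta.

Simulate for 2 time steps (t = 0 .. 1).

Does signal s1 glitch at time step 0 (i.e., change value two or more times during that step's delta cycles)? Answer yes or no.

[bits: s4,s2,s3,clk,s1]
t=0: Δ0=01100 Δ1=01110 Δ2=11110 Δ3=10111 Δ4=10110 | 4Δ
t=1: Δ0=10110 Δ1=10100 | 1Δ

yes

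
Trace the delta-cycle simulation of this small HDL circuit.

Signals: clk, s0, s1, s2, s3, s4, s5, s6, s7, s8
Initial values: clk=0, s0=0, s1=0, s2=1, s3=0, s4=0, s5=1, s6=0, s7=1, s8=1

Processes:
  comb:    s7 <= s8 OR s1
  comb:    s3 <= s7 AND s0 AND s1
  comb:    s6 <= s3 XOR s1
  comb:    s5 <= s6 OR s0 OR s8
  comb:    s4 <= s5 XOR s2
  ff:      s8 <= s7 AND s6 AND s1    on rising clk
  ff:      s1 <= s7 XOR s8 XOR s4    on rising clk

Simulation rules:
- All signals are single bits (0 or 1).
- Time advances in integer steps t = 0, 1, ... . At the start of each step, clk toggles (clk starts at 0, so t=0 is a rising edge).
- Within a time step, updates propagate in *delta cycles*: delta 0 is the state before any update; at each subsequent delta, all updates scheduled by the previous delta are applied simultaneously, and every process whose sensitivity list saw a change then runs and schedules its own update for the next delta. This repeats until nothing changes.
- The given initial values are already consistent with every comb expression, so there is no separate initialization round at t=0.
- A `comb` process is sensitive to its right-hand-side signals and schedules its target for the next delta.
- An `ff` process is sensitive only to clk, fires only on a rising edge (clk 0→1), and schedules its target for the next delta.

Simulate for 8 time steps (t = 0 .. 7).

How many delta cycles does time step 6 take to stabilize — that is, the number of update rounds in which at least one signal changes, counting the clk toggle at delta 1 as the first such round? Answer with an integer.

3

t=0 Δ0: s7=1 s0=0 s2=1 s4=0 s8=1 s1=0 clk=0 s6=0 s3=0 s5=1
  Δ1: clk:0→1
  Δ2: s8:1→0
  Δ3: s7:1→0, s5:1→0
  Δ4: s4:0→1
  (4Δ to stable)
t=1 Δ0: s7=0 s0=0 s2=1 s4=1 s8=0 s1=0 clk=1 s6=0 s3=0 s5=0
  Δ1: clk:1→0
  (1Δ to stable)
t=2 Δ0: s7=0 s0=0 s2=1 s4=1 s8=0 s1=0 clk=0 s6=0 s3=0 s5=0
  Δ1: clk:0→1
  Δ2: s1:0→1
  Δ3: s7:0→1, s6:0→1
  Δ4: s5:0→1
  Δ5: s4:1→0
  (5Δ to stable)
t=3 Δ0: s7=1 s0=0 s2=1 s4=0 s8=0 s1=1 clk=1 s6=1 s3=0 s5=1
  Δ1: clk:1→0
  (1Δ to stable)
t=4 Δ0: s7=1 s0=0 s2=1 s4=0 s8=0 s1=1 clk=0 s6=1 s3=0 s5=1
  Δ1: clk:0→1
  Δ2: s8:0→1
  (2Δ to stable)
t=5 Δ0: s7=1 s0=0 s2=1 s4=0 s8=1 s1=1 clk=1 s6=1 s3=0 s5=1
  Δ1: clk:1→0
  (1Δ to stable)
t=6 Δ0: s7=1 s0=0 s2=1 s4=0 s8=1 s1=1 clk=0 s6=1 s3=0 s5=1
  Δ1: clk:0→1
  Δ2: s1:1→0
  Δ3: s6:1→0
  (3Δ to stable)
t=7 Δ0: s7=1 s0=0 s2=1 s4=0 s8=1 s1=0 clk=1 s6=0 s3=0 s5=1
  Δ1: clk:1→0
  (1Δ to stable)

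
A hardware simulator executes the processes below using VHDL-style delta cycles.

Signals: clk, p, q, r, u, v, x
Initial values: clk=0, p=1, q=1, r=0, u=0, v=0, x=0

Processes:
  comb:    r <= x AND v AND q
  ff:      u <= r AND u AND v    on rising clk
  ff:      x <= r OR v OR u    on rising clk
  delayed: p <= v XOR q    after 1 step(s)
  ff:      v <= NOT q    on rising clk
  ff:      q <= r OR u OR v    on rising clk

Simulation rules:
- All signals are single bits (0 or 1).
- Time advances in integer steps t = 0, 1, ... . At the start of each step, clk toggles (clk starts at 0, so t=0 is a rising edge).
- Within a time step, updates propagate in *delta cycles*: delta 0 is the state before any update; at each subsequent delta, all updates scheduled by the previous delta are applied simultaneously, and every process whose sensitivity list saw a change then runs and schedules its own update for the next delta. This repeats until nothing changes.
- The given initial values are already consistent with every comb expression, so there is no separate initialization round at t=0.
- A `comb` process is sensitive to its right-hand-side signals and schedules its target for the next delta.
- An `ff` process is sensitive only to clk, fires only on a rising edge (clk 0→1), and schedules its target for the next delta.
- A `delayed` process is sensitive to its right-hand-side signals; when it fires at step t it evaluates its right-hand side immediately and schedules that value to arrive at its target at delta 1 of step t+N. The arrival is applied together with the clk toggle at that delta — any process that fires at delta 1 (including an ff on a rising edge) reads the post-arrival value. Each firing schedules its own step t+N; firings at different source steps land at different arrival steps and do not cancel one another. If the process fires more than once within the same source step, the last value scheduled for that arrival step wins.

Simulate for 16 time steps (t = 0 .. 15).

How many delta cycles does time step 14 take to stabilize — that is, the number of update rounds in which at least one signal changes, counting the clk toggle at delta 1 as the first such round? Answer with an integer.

t0.Δ0 v=0 u=0 clk=0 r=0 x=0 p=1 q=1
t0.Δ1 v=0 u=0 clk=1 r=0 x=0 p=1 q=1
t0.Δ2 v=0 u=0 clk=1 r=0 x=0 p=1 q=0
t1.Δ0 v=0 u=0 clk=1 r=0 x=0 p=1 q=0
t1.Δ1 v=0 u=0 clk=0 r=0 x=0 p=0 q=0
t2.Δ0 v=0 u=0 clk=0 r=0 x=0 p=0 q=0
t2.Δ1 v=0 u=0 clk=1 r=0 x=0 p=0 q=0
t2.Δ2 v=1 u=0 clk=1 r=0 x=0 p=0 q=0
t3.Δ0 v=1 u=0 clk=1 r=0 x=0 p=0 q=0
t3.Δ1 v=1 u=0 clk=0 r=0 x=0 p=1 q=0
t4.Δ0 v=1 u=0 clk=0 r=0 x=0 p=1 q=0
t4.Δ1 v=1 u=0 clk=1 r=0 x=0 p=1 q=0
t4.Δ2 v=1 u=0 clk=1 r=0 x=1 p=1 q=1
t4.Δ3 v=1 u=0 clk=1 r=1 x=1 p=1 q=1
t5.Δ0 v=1 u=0 clk=1 r=1 x=1 p=1 q=1
t5.Δ1 v=1 u=0 clk=0 r=1 x=1 p=0 q=1
t6.Δ0 v=1 u=0 clk=0 r=1 x=1 p=0 q=1
t6.Δ1 v=1 u=0 clk=1 r=1 x=1 p=0 q=1
t6.Δ2 v=0 u=0 clk=1 r=1 x=1 p=0 q=1
t6.Δ3 v=0 u=0 clk=1 r=0 x=1 p=0 q=1
t7.Δ0 v=0 u=0 clk=1 r=0 x=1 p=0 q=1
t7.Δ1 v=0 u=0 clk=0 r=0 x=1 p=1 q=1
t8.Δ0 v=0 u=0 clk=0 r=0 x=1 p=1 q=1
t8.Δ1 v=0 u=0 clk=1 r=0 x=1 p=1 q=1
t8.Δ2 v=0 u=0 clk=1 r=0 x=0 p=1 q=0
t9.Δ0 v=0 u=0 clk=1 r=0 x=0 p=1 q=0
t9.Δ1 v=0 u=0 clk=0 r=0 x=0 p=0 q=0
t10.Δ0 v=0 u=0 clk=0 r=0 x=0 p=0 q=0
t10.Δ1 v=0 u=0 clk=1 r=0 x=0 p=0 q=0
t10.Δ2 v=1 u=0 clk=1 r=0 x=0 p=0 q=0
t11.Δ0 v=1 u=0 clk=1 r=0 x=0 p=0 q=0
t11.Δ1 v=1 u=0 clk=0 r=0 x=0 p=1 q=0
t12.Δ0 v=1 u=0 clk=0 r=0 x=0 p=1 q=0
t12.Δ1 v=1 u=0 clk=1 r=0 x=0 p=1 q=0
t12.Δ2 v=1 u=0 clk=1 r=0 x=1 p=1 q=1
t12.Δ3 v=1 u=0 clk=1 r=1 x=1 p=1 q=1
t13.Δ0 v=1 u=0 clk=1 r=1 x=1 p=1 q=1
t13.Δ1 v=1 u=0 clk=0 r=1 x=1 p=0 q=1
t14.Δ0 v=1 u=0 clk=0 r=1 x=1 p=0 q=1
t14.Δ1 v=1 u=0 clk=1 r=1 x=1 p=0 q=1
t14.Δ2 v=0 u=0 clk=1 r=1 x=1 p=0 q=1
t14.Δ3 v=0 u=0 clk=1 r=0 x=1 p=0 q=1
t15.Δ0 v=0 u=0 clk=1 r=0 x=1 p=0 q=1
t15.Δ1 v=0 u=0 clk=0 r=0 x=1 p=1 q=1

3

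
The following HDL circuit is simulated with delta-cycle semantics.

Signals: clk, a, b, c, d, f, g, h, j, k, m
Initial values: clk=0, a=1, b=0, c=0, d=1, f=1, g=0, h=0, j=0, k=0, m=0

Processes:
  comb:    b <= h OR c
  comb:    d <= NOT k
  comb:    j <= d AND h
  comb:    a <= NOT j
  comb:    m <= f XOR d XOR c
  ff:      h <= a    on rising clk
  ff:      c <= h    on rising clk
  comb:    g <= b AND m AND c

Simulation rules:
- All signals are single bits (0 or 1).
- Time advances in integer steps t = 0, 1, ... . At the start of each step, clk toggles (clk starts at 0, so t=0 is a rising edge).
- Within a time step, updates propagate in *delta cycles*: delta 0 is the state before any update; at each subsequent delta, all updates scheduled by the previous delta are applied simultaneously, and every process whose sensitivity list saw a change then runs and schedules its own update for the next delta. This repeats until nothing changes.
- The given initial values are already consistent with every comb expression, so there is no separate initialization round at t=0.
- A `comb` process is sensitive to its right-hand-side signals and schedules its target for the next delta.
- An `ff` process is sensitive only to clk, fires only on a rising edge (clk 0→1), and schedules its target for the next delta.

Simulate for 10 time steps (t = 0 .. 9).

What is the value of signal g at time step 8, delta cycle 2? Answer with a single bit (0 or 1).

1

t=0 Δ0: j=0 k=0 g=0 m=0 d=1 f=1 a=1 b=0 clk=0 c=0 h=0
  Δ1: clk:0→1
  Δ2: h:0→1
  Δ3: j:0→1, b:0→1
  Δ4: a:1→0
  (4Δ to stable)
t=1 Δ0: j=1 k=0 g=0 m=0 d=1 f=1 a=0 b=1 clk=1 c=0 h=1
  Δ1: clk:1→0
  (1Δ to stable)
t=2 Δ0: j=1 k=0 g=0 m=0 d=1 f=1 a=0 b=1 clk=0 c=0 h=1
  Δ1: clk:0→1
  Δ2: c:0→1, h:1→0
  Δ3: j:1→0, m:0→1
  Δ4: g:0→1, a:0→1
  (4Δ to stable)
t=3 Δ0: j=0 k=0 g=1 m=1 d=1 f=1 a=1 b=1 clk=1 c=1 h=0
  Δ1: clk:1→0
  (1Δ to stable)
t=4 Δ0: j=0 k=0 g=1 m=1 d=1 f=1 a=1 b=1 clk=0 c=1 h=0
  Δ1: clk:0→1
  Δ2: c:1→0, h:0→1
  Δ3: j:0→1, g:1→0, m:1→0
  Δ4: a:1→0
  (4Δ to stable)
t=5 Δ0: j=1 k=0 g=0 m=0 d=1 f=1 a=0 b=1 clk=1 c=0 h=1
  Δ1: clk:1→0
  (1Δ to stable)
t=6 Δ0: j=1 k=0 g=0 m=0 d=1 f=1 a=0 b=1 clk=0 c=0 h=1
  Δ1: clk:0→1
  Δ2: c:0→1, h:1→0
  Δ3: j:1→0, m:0→1
  Δ4: g:0→1, a:0→1
  (4Δ to stable)
t=7 Δ0: j=0 k=0 g=1 m=1 d=1 f=1 a=1 b=1 clk=1 c=1 h=0
  Δ1: clk:1→0
  (1Δ to stable)
t=8 Δ0: j=0 k=0 g=1 m=1 d=1 f=1 a=1 b=1 clk=0 c=1 h=0
  Δ1: clk:0→1
  Δ2: c:1→0, h:0→1
  Δ3: j:0→1, g:1→0, m:1→0
  Δ4: a:1→0
  (4Δ to stable)
t=9 Δ0: j=1 k=0 g=0 m=0 d=1 f=1 a=0 b=1 clk=1 c=0 h=1
  Δ1: clk:1→0
  (1Δ to stable)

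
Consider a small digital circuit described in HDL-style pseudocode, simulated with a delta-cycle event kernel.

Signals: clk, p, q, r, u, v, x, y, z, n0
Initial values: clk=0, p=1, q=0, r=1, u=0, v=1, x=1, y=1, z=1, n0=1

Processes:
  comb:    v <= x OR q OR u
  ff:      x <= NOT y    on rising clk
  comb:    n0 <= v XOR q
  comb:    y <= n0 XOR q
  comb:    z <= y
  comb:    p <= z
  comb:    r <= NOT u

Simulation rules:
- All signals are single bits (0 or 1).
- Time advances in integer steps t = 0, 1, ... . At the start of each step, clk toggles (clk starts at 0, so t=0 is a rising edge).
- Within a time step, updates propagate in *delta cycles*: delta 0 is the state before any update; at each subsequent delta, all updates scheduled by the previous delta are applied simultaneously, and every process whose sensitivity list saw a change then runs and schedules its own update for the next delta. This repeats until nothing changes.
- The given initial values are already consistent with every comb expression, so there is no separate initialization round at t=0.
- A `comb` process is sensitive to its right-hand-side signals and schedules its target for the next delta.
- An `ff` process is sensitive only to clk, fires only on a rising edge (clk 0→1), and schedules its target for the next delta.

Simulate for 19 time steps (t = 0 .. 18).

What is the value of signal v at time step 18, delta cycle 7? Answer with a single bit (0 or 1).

1

[bits: y,v,u,p,clk,z,n0,x,r,q]
t=0: Δ0=1101011110 Δ1=1101111110 Δ2=1101111010 Δ3=1001111010 Δ4=1001110010 Δ5=0001110010 Δ6=0001100010 Δ7=0000100010 | 7Δ
t=1: Δ0=0000100010 Δ1=0000000010 | 1Δ
t=2: Δ0=0000000010 Δ1=0000100010 Δ2=0000100110 Δ3=0100100110 Δ4=0100101110 Δ5=1100101110 Δ6=1100111110 Δ7=1101111110 | 7Δ
t=3: Δ0=1101111110 Δ1=1101011110 | 1Δ
t=4: Δ0=1101011110 Δ1=1101111110 Δ2=1101111010 Δ3=1001111010 Δ4=1001110010 Δ5=0001110010 Δ6=0001100010 Δ7=0000100010 | 7Δ
t=5: Δ0=0000100010 Δ1=0000000010 | 1Δ
t=6: Δ0=0000000010 Δ1=0000100010 Δ2=0000100110 Δ3=0100100110 Δ4=0100101110 Δ5=1100101110 Δ6=1100111110 Δ7=1101111110 | 7Δ
t=7: Δ0=1101111110 Δ1=1101011110 | 1Δ
t=8: Δ0=1101011110 Δ1=1101111110 Δ2=1101111010 Δ3=1001111010 Δ4=1001110010 Δ5=0001110010 Δ6=0001100010 Δ7=0000100010 | 7Δ
t=9: Δ0=0000100010 Δ1=0000000010 | 1Δ
t=10: Δ0=0000000010 Δ1=0000100010 Δ2=0000100110 Δ3=0100100110 Δ4=0100101110 Δ5=1100101110 Δ6=1100111110 Δ7=1101111110 | 7Δ
t=11: Δ0=1101111110 Δ1=1101011110 | 1Δ
t=12: Δ0=1101011110 Δ1=1101111110 Δ2=1101111010 Δ3=1001111010 Δ4=1001110010 Δ5=0001110010 Δ6=0001100010 Δ7=0000100010 | 7Δ
t=13: Δ0=0000100010 Δ1=0000000010 | 1Δ
t=14: Δ0=0000000010 Δ1=0000100010 Δ2=0000100110 Δ3=0100100110 Δ4=0100101110 Δ5=1100101110 Δ6=1100111110 Δ7=1101111110 | 7Δ
t=15: Δ0=1101111110 Δ1=1101011110 | 1Δ
t=16: Δ0=1101011110 Δ1=1101111110 Δ2=1101111010 Δ3=1001111010 Δ4=1001110010 Δ5=0001110010 Δ6=0001100010 Δ7=0000100010 | 7Δ
t=17: Δ0=0000100010 Δ1=0000000010 | 1Δ
t=18: Δ0=0000000010 Δ1=0000100010 Δ2=0000100110 Δ3=0100100110 Δ4=0100101110 Δ5=1100101110 Δ6=1100111110 Δ7=1101111110 | 7Δ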